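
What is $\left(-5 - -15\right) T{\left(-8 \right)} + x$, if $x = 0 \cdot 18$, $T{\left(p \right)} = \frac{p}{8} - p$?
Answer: $70$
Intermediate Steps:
$T{\left(p \right)} = - \frac{7 p}{8}$ ($T{\left(p \right)} = p \frac{1}{8} - p = \frac{p}{8} - p = - \frac{7 p}{8}$)
$x = 0$
$\left(-5 - -15\right) T{\left(-8 \right)} + x = \left(-5 - -15\right) \left(\left(- \frac{7}{8}\right) \left(-8\right)\right) + 0 = \left(-5 + 15\right) 7 + 0 = 10 \cdot 7 + 0 = 70 + 0 = 70$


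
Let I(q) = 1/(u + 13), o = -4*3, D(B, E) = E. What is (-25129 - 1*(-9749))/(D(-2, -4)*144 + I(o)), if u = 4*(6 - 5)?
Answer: 261460/9791 ≈ 26.704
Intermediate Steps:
u = 4 (u = 4*1 = 4)
o = -12
I(q) = 1/17 (I(q) = 1/(4 + 13) = 1/17)
(-25129 - 1*(-9749))/(D(-2, -4)*144 + I(o)) = (-25129 - 1*(-9749))/(-4*144 + 1/17) = (-25129 + 9749)/(-576 + 1/17) = -15380/(-9791/17) = -15380*(-17/9791) = 261460/9791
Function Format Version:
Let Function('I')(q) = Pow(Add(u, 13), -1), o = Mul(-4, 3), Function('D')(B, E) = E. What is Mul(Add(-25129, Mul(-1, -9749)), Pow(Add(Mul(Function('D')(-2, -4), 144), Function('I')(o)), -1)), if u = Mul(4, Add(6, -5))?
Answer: Rational(261460, 9791) ≈ 26.704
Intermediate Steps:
u = 4 (u = Mul(4, 1) = 4)
o = -12
Function('I')(q) = Rational(1, 17) (Function('I')(q) = Pow(Add(4, 13), -1) = Pow(17, -1) = Rational(1, 17))
Mul(Add(-25129, Mul(-1, -9749)), Pow(Add(Mul(Function('D')(-2, -4), 144), Function('I')(o)), -1)) = Mul(Add(-25129, Mul(-1, -9749)), Pow(Add(Mul(-4, 144), Rational(1, 17)), -1)) = Mul(Add(-25129, 9749), Pow(Add(-576, Rational(1, 17)), -1)) = Mul(-15380, Pow(Rational(-9791, 17), -1)) = Mul(-15380, Rational(-17, 9791)) = Rational(261460, 9791)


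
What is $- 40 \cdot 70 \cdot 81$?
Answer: $-226800$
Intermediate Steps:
$- 40 \cdot 70 \cdot 81 = - 2800 \cdot 81 = \left(-1\right) 226800 = -226800$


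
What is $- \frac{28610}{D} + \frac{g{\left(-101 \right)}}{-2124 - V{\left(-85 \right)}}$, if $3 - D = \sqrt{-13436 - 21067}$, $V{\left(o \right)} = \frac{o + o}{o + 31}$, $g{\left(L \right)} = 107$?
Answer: $- \frac{838196593}{330354616} - \frac{14305 i \sqrt{34503}}{17256} \approx -2.5373 - 153.98 i$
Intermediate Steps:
$V{\left(o \right)} = \frac{2 o}{31 + o}$
$D = 3 - i \sqrt{34503}$ ($D = 3 - \sqrt{-13436 - 21067} = 3 - \sqrt{-34503} = 3 - i \sqrt{34503} \approx 3.0 - 185.75 i$)
$- \frac{28610}{D} + \frac{g{\left(-101 \right)}}{-2124 - V{\left(-85 \right)}} = - \frac{28610}{3 - i \sqrt{34503}} + \frac{107}{-2124 - 2 \left(-85\right) \frac{1}{31 - 85}} = - \frac{28610}{3 - i \sqrt{34503}} + \frac{107}{-2124 - 2 \left(-85\right) \frac{1}{-54}} = - \frac{28610}{3 - i \sqrt{34503}} + \frac{107}{-2124 - 2 \left(-85\right) \left(- \frac{1}{54}\right)} = - \frac{28610}{3 - i \sqrt{34503}} + \frac{107}{-2124 - \frac{85}{27}} = - \frac{28610}{3 - i \sqrt{34503}} + \frac{107}{- \frac{57433}{27}} = - \frac{28610}{3 - i \sqrt{34503}} + 107 \left(- \frac{27}{57433}\right) = - \frac{28610}{3 - i \sqrt{34503}} - \frac{2889}{57433} = - \frac{2889}{57433} - \frac{28610}{3 - i \sqrt{34503}}$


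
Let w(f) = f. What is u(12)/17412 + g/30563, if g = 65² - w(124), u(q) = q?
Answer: 5981114/44346913 ≈ 0.13487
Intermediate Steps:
g = 4101 (g = 65² - 1*124 = 4225 - 124 = 4101)
u(12)/17412 + g/30563 = 12/17412 + 4101/30563 = 12*(1/17412) + 4101*(1/30563) = 1/1451 + 4101/30563 = 5981114/44346913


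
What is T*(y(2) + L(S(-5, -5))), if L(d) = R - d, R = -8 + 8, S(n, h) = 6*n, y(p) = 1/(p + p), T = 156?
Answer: 4719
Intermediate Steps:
y(p) = 1/(2*p)
R = 0
L(d) = -d (L(d) = 0 - d = -d)
T*(y(2) + L(S(-5, -5))) = 156*((1/2)/2 - 6*(-5)) = 156*((1/2)*(1/2) - 1*(-30)) = 156*(1/4 + 30) = 156*(121/4) = 4719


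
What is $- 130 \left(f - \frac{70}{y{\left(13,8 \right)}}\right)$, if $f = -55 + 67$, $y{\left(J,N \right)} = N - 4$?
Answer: $715$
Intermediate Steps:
$y{\left(J,N \right)} = -4 + N$
$f = 12$
$- 130 \left(f - \frac{70}{y{\left(13,8 \right)}}\right) = - 130 \left(12 - \frac{70}{-4 + 8}\right) = - 130 \left(12 - \frac{70}{4}\right) = - 130 \left(12 - \frac{35}{2}\right) = \left(-130\right) \left(- \frac{11}{2}\right) = 715$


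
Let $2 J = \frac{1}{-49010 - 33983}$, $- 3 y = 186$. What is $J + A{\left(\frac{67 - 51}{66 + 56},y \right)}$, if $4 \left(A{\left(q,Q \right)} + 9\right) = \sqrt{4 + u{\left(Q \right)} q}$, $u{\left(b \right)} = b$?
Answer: $- \frac{1493875}{165986} + \frac{3 i \sqrt{427}}{122} \approx -9.0 + 0.50813 i$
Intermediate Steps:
$y = -62$ ($y = \left(- \frac{1}{3}\right) 186 = -62$)
$A{\left(q,Q \right)} = -9 + \frac{\sqrt{4 + Q q}}{4}$
$J = - \frac{1}{165986}$ ($J = \frac{1}{2 \left(-49010 - 33983\right)} = \frac{1}{2 \left(-82993\right)} = \frac{1}{2} \left(- \frac{1}{82993}\right) = - \frac{1}{165986} \approx -6.0246 \cdot 10^{-6}$)
$J + A{\left(\frac{67 - 51}{66 + 56},y \right)} = - \frac{1}{165986} - \left(9 - \frac{\sqrt{4 - 62 \frac{67 - 51}{66 + 56}}}{4}\right) = - \frac{1}{165986} - \left(9 - \frac{\sqrt{4 - 62 \cdot \frac{16}{122}}}{4}\right) = - \frac{1}{165986} - \left(9 - \frac{\sqrt{4 - 62 \cdot 16 \cdot \frac{1}{122}}}{4}\right) = - \frac{1}{165986} - \left(9 - \frac{\sqrt{4 - \frac{496}{61}}}{4}\right) = - \frac{1}{165986} - \left(9 - \frac{\sqrt{- \frac{252}{61}}}{4}\right) = - \frac{1}{165986} - \left(9 - \frac{\frac{6}{61} i \sqrt{427}}{4}\right) = - \frac{1}{165986} - \left(9 - \frac{3 i \sqrt{427}}{122}\right) = - \frac{1493875}{165986} + \frac{3 i \sqrt{427}}{122}$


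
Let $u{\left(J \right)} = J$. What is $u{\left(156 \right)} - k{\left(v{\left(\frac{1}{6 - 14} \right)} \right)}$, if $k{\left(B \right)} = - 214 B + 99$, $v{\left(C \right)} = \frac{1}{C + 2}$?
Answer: $\frac{2567}{15} \approx 171.13$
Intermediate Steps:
$v{\left(C \right)} = \frac{1}{2 + C}$
$k{\left(B \right)} = 99 - 214 B$
$u{\left(156 \right)} - k{\left(v{\left(\frac{1}{6 - 14} \right)} \right)} = 156 - \left(99 - \frac{214}{2 + \frac{1}{6 - 14}}\right) = 156 - \left(99 - \frac{214}{2 + \frac{1}{-8}}\right) = 156 - \left(99 - \frac{214}{2 - \frac{1}{8}}\right) = 156 - \left(99 - \frac{214}{\frac{15}{8}}\right) = 156 - \left(99 - \frac{1712}{15}\right) = 156 - - \frac{227}{15} = 156 + \frac{227}{15} = \frac{2567}{15}$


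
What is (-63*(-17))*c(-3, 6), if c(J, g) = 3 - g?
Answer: -3213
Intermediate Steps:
(-63*(-17))*c(-3, 6) = (-63*(-17))*(3 - 1*6) = 1071*(3 - 6) = 1071*(-3) = -3213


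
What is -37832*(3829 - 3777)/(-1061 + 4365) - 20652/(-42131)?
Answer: -10351820672/17400103 ≈ -594.93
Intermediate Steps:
-37832*(3829 - 3777)/(-1061 + 4365) - 20652/(-42131) = -37832/(3304/52) - 20652*(-1/42131) = -37832/(3304*(1/52)) + 20652/42131 = -37832/826/13 + 20652/42131 = -37832*13/826 + 20652/42131 = -245908/413 + 20652/42131 = -10351820672/17400103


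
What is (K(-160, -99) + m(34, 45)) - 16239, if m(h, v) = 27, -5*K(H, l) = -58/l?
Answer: -8024998/495 ≈ -16212.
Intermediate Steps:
K(H, l) = 58/(5*l) (K(H, l) = -(-58)/(5*l) = 58/(5*l))
(K(-160, -99) + m(34, 45)) - 16239 = ((58/5)/(-99) + 27) - 16239 = ((58/5)*(-1/99) + 27) - 16239 = (-58/495 + 27) - 16239 = 13307/495 - 16239 = -8024998/495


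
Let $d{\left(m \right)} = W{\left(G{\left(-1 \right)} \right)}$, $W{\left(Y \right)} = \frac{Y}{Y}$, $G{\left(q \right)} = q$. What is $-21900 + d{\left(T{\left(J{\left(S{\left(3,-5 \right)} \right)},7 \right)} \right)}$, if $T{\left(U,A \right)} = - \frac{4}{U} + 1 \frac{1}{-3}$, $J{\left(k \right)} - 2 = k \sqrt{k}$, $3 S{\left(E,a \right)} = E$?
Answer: $-21899$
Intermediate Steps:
$S{\left(E,a \right)} = \frac{E}{3}$
$J{\left(k \right)} = 2 + k^{\frac{3}{2}}$ ($J{\left(k \right)} = 2 + k \sqrt{k} = 2 + k^{\frac{3}{2}}$)
$T{\left(U,A \right)} = - \frac{1}{3} - \frac{4}{U}$ ($T{\left(U,A \right)} = - \frac{4}{U} + 1 \left(- \frac{1}{3}\right) = - \frac{4}{U} - \frac{1}{3} = - \frac{1}{3} - \frac{4}{U}$)
$W{\left(Y \right)} = 1$
$d{\left(m \right)} = 1$
$-21900 + d{\left(T{\left(J{\left(S{\left(3,-5 \right)} \right)},7 \right)} \right)} = -21900 + 1 = -21899$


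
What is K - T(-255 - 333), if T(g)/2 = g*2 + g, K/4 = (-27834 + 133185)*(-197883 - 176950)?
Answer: -157956122004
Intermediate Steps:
K = -157956125532 (K = 4*((-27834 + 133185)*(-197883 - 176950)) = 4*(105351*(-374833)) = 4*(-39489031383) = -157956125532)
T(g) = 6*g (T(g) = 2*(g*2 + g) = 2*(2*g + g) = 2*(3*g) = 6*g)
K - T(-255 - 333) = -157956125532 - 6*(-255 - 333) = -157956125532 - 6*(-588) = -157956125532 - 1*(-3528) = -157956125532 + 3528 = -157956122004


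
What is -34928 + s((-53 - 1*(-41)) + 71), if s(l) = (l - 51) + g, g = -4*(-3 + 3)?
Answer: -34920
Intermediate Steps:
g = 0 (g = -4*0 = 0)
s(l) = -51 + l (s(l) = (l - 51) + 0 = (-51 + l) + 0 = -51 + l)
-34928 + s((-53 - 1*(-41)) + 71) = -34928 + (-51 + ((-53 - 1*(-41)) + 71)) = -34928 + (-51 + ((-53 + 41) + 71)) = -34928 + (-51 + (-12 + 71)) = -34928 + (-51 + 59) = -34928 + 8 = -34920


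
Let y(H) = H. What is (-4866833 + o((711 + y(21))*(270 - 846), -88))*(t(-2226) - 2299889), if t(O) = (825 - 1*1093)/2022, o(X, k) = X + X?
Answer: 13277048526457561/1011 ≈ 1.3133e+13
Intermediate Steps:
o(X, k) = 2*X
t(O) = -134/1011 (t(O) = (825 - 1093)*(1/2022) = -268*1/2022 = -134/1011)
(-4866833 + o((711 + y(21))*(270 - 846), -88))*(t(-2226) - 2299889) = (-4866833 + 2*((711 + 21)*(270 - 846)))*(-134/1011 - 2299889) = (-4866833 + 2*(732*(-576)))*(-2325187913/1011) = (-4866833 + 2*(-421632))*(-2325187913/1011) = (-4866833 - 843264)*(-2325187913/1011) = -5710097*(-2325187913/1011) = 13277048526457561/1011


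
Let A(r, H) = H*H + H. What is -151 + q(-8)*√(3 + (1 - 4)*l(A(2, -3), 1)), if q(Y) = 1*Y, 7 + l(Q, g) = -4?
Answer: -199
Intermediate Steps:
A(r, H) = H + H² (A(r, H) = H² + H = H + H²)
l(Q, g) = -11 (l(Q, g) = -7 - 4 = -11)
q(Y) = Y
-151 + q(-8)*√(3 + (1 - 4)*l(A(2, -3), 1)) = -151 - 8*√(3 + (1 - 4)*(-11)) = -151 - 8*√(3 - 3*(-11)) = -151 - 8*√(3 + 33) = -151 - 8*√36 = -151 - 8*6 = -151 - 48 = -199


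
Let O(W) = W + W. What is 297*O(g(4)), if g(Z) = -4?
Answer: -2376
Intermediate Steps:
O(W) = 2*W
297*O(g(4)) = 297*(2*(-4)) = 297*(-8) = -2376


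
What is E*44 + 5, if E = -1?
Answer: -39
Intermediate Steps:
E*44 + 5 = -1*44 + 5 = -44 + 5 = -39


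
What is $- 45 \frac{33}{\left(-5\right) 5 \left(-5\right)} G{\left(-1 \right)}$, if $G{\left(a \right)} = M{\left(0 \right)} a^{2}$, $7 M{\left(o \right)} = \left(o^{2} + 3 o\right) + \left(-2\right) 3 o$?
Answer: $0$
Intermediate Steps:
$M{\left(o \right)} = - \frac{3 o}{7} + \frac{o^{2}}{7}$ ($M{\left(o \right)} = \frac{\left(o^{2} + 3 o\right) + \left(-2\right) 3 o}{7} = \frac{\left(o^{2} + 3 o\right) - 6 o}{7} = \frac{o^{2} - 3 o}{7} = - \frac{3 o}{7} + \frac{o^{2}}{7}$)
$G{\left(a \right)} = 0$ ($G{\left(a \right)} = \frac{1}{7} \cdot 0 \left(-3 + 0\right) a^{2} = \frac{1}{7} \cdot 0 \left(-3\right) a^{2} = 0 a^{2} = 0$)
$- 45 \frac{33}{\left(-5\right) 5 \left(-5\right)} G{\left(-1 \right)} = - 45 \frac{33}{\left(-5\right) 5 \left(-5\right)} 0 = - 45 \frac{33}{\left(-25\right) \left(-5\right)} 0 = - 45 \cdot \frac{33}{125} \cdot 0 = - 45 \cdot 33 \cdot \frac{1}{125} \cdot 0 = \left(-45\right) \frac{33}{125} \cdot 0 = \left(- \frac{297}{25}\right) 0 = 0$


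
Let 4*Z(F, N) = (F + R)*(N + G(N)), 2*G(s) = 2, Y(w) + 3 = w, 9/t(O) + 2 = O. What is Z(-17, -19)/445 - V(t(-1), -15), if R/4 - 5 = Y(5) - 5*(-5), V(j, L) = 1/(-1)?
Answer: -109/890 ≈ -0.12247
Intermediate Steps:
t(O) = 9/(-2 + O)
V(j, L) = -1
Y(w) = -3 + w
G(s) = 1 (G(s) = (½)*2 = 1)
R = 128 (R = 20 + 4*((-3 + 5) - 5*(-5)) = 20 + 4*(2 + 25) = 20 + 4*27 = 20 + 108 = 128)
Z(F, N) = (1 + N)*(128 + F)/4 (Z(F, N) = ((F + 128)*(N + 1))/4 = ((128 + F)*(1 + N))/4 = ((1 + N)*(128 + F))/4 = (1 + N)*(128 + F)/4)
Z(-17, -19)/445 - V(t(-1), -15) = (32 + 32*(-19) + (¼)*(-17) + (¼)*(-17)*(-19))/445 - 1*(-1) = (32 - 608 - 17/4 + 323/4)*(1/445) + 1 = -999/2*1/445 + 1 = -999/890 + 1 = -109/890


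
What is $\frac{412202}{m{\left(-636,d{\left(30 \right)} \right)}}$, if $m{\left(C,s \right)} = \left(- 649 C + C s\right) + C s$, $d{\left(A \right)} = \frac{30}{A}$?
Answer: $\frac{206101}{205746} \approx 1.0017$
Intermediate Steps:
$m{\left(C,s \right)} = - 649 C + 2 C s$
$\frac{412202}{m{\left(-636,d{\left(30 \right)} \right)}} = \frac{412202}{\left(-636\right) \left(-649 + 2 \cdot \frac{30}{30}\right)} = \frac{412202}{\left(-636\right) \left(-649 + 2 \cdot 30 \cdot \frac{1}{30}\right)} = \frac{412202}{\left(-636\right) \left(-649 + 2 \cdot 1\right)} = \frac{412202}{\left(-636\right) \left(-649 + 2\right)} = \frac{412202}{\left(-636\right) \left(-647\right)} = \frac{412202}{411492} = 412202 \cdot \frac{1}{411492} = \frac{206101}{205746}$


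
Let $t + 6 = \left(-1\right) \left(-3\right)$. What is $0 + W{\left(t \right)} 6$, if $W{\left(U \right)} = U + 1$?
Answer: $-12$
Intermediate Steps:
$t = -3$ ($t = -6 - -3 = -6 + 3 = -3$)
$W{\left(U \right)} = 1 + U$
$0 + W{\left(t \right)} 6 = 0 + \left(1 - 3\right) 6 = 0 - 12 = -12$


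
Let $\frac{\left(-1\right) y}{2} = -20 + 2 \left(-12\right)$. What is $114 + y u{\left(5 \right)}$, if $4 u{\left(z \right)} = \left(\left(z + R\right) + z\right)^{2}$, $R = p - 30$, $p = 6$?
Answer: $4426$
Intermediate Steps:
$R = -24$ ($R = 6 - 30 = -24$)
$y = 88$ ($y = - 2 \left(-20 + 2 \left(-12\right)\right) = - 2 \left(-20 - 24\right) = \left(-2\right) \left(-44\right) = 88$)
$u{\left(z \right)} = \frac{\left(-24 + 2 z\right)^{2}}{4}$ ($u{\left(z \right)} = \frac{\left(\left(z - 24\right) + z\right)^{2}}{4} = \frac{\left(\left(-24 + z\right) + z\right)^{2}}{4} = \frac{\left(-24 + 2 z\right)^{2}}{4}$)
$114 + y u{\left(5 \right)} = 114 + 88 \left(-12 + 5\right)^{2} = 114 + 88 \left(-7\right)^{2} = 114 + 88 \cdot 49 = 114 + 4312 = 4426$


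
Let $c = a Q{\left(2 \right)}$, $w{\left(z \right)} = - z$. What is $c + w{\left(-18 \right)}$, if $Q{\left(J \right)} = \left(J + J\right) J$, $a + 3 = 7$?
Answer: $50$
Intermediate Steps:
$a = 4$ ($a = -3 + 7 = 4$)
$Q{\left(J \right)} = 2 J^{2}$ ($Q{\left(J \right)} = 2 J J = 2 J^{2}$)
$c = 32$ ($c = 4 \cdot 2 \cdot 2^{2} = 4 \cdot 2 \cdot 4 = 4 \cdot 8 = 32$)
$c + w{\left(-18 \right)} = 32 - -18 = 32 + 18 = 50$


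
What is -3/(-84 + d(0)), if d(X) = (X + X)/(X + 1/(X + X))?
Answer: 1/28 ≈ 0.035714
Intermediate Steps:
d(X) = 2*X/(X + 1/(2*X)) (d(X) = (2*X)/(X + 1/(2*X)) = 2*X/(X + 1/(2*X)))
-3/(-84 + d(0)) = -3/(-84 + 4*0²/(1 + 2*0²)) = -3/(-84 + 4*0/(1 + 2*0)) = -3/(-84 + 4*0/(1 + 0)) = -3/(-84 + 4*0/1) = -3/(-84 + 4*0*1) = -3/(-84 + 0) = -3/(-84) = -3*(-1/84) = 1/28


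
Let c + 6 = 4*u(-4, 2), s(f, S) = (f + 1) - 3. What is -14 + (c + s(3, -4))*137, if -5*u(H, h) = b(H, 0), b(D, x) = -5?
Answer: -151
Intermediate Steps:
u(H, h) = 1 (u(H, h) = -⅕*(-5) = 1)
s(f, S) = -2 + f (s(f, S) = (1 + f) - 3 = -2 + f)
c = -2 (c = -6 + 4*1 = -6 + 4 = -2)
-14 + (c + s(3, -4))*137 = -14 + (-2 + (-2 + 3))*137 = -14 + (-2 + 1)*137 = -14 - 1*137 = -14 - 137 = -151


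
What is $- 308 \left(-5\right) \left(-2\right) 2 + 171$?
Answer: $-5989$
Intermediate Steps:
$- 308 \left(-5\right) \left(-2\right) 2 + 171 = - 308 \cdot 10 \cdot 2 + 171 = \left(-308\right) 20 + 171 = -6160 + 171 = -5989$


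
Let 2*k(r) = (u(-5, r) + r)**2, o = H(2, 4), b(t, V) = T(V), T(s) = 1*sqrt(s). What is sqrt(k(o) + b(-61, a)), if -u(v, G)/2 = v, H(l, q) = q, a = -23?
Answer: sqrt(98 + I*sqrt(23)) ≈ 9.9025 + 0.2422*I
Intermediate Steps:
T(s) = sqrt(s)
b(t, V) = sqrt(V)
u(v, G) = -2*v
o = 4
k(r) = (10 + r)**2/2 (k(r) = (-2*(-5) + r)**2/2 = (10 + r)**2/2)
sqrt(k(o) + b(-61, a)) = sqrt((10 + 4)**2/2 + sqrt(-23)) = sqrt((1/2)*14**2 + I*sqrt(23)) = sqrt((1/2)*196 + I*sqrt(23)) = sqrt(98 + I*sqrt(23))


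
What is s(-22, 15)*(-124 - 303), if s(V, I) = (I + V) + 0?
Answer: 2989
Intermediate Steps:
s(V, I) = I + V
s(-22, 15)*(-124 - 303) = (15 - 22)*(-124 - 303) = -7*(-427) = 2989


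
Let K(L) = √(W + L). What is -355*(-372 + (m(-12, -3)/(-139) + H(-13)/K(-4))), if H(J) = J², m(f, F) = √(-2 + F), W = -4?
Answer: 132060 + 355*I*√5/139 + 59995*I*√2/4 ≈ 1.3206e+5 + 21217.0*I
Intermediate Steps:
K(L) = √(-4 + L)
-355*(-372 + (m(-12, -3)/(-139) + H(-13)/K(-4))) = -355*(-372 + (√(-2 - 3)/(-139) + (-13)²/(√(-4 - 4)))) = -355*(-372 + (√(-5)*(-1/139) + 169/(√(-8)))) = -355*(-372 + ((I*√5)*(-1/139) + 169/((2*I*√2)))) = -355*(-372 + (-I*√5/139 + 169*(-I*√2/4))) = -355*(-372 + (-I*√5/139 - 169*I*√2/4)) = -355*(-372 + (-169*I*√2/4 - I*√5/139)) = -355*(-372 - 169*I*√2/4 - I*√5/139) = 132060 + 355*I*√5/139 + 59995*I*√2/4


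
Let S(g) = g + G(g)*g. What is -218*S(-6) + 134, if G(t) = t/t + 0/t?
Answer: 2750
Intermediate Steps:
G(t) = 1 (G(t) = 1 + 0 = 1)
S(g) = 2*g (S(g) = g + 1*g = g + g = 2*g)
-218*S(-6) + 134 = -436*(-6) + 134 = -218*(-12) + 134 = 2616 + 134 = 2750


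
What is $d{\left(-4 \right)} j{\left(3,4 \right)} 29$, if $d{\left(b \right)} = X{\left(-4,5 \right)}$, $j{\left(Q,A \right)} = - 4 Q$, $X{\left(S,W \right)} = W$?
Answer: $-1740$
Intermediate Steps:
$d{\left(b \right)} = 5$
$d{\left(-4 \right)} j{\left(3,4 \right)} 29 = 5 \left(\left(-4\right) 3\right) 29 = 5 \left(-12\right) 29 = \left(-60\right) 29 = -1740$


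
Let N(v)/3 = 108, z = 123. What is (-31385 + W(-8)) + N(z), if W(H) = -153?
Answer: -31214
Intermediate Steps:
N(v) = 324 (N(v) = 3*108 = 324)
(-31385 + W(-8)) + N(z) = (-31385 - 153) + 324 = -31538 + 324 = -31214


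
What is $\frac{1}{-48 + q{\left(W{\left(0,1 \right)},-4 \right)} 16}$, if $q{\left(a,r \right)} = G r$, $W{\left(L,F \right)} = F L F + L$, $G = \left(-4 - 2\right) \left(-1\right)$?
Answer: $- \frac{1}{432} \approx -0.0023148$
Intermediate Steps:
$G = 6$ ($G = \left(-6\right) \left(-1\right) = 6$)
$W{\left(L,F \right)} = L + L F^{2}$ ($W{\left(L,F \right)} = L F^{2} + L = L + L F^{2}$)
$q{\left(a,r \right)} = 6 r$
$\frac{1}{-48 + q{\left(W{\left(0,1 \right)},-4 \right)} 16} = \frac{1}{-48 + 6 \left(-4\right) 16} = \frac{1}{-48 - 384} = \frac{1}{-432} = - \frac{1}{432}$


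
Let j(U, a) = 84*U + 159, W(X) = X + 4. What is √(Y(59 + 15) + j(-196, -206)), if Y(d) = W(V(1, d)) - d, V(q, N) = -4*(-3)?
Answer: I*√16363 ≈ 127.92*I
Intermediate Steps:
V(q, N) = 12
W(X) = 4 + X
j(U, a) = 159 + 84*U
Y(d) = 16 - d (Y(d) = (4 + 12) - d = 16 - d)
√(Y(59 + 15) + j(-196, -206)) = √((16 - (59 + 15)) + (159 + 84*(-196))) = √((16 - 1*74) + (159 - 16464)) = √((16 - 74) - 16305) = √(-58 - 16305) = √(-16363) = I*√16363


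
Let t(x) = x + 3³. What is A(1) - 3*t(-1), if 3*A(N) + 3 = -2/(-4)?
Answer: -473/6 ≈ -78.833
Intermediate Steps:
A(N) = -⅚ (A(N) = -1 + (-2/(-4))/3 = -1 + (-2*(-¼))/3 = -1 + (⅓)*(½) = -1 + ⅙ = -⅚)
t(x) = 27 + x (t(x) = x + 27 = 27 + x)
A(1) - 3*t(-1) = -⅚ - 3*(27 - 1) = -⅚ - 3*26 = -⅚ - 78 = -473/6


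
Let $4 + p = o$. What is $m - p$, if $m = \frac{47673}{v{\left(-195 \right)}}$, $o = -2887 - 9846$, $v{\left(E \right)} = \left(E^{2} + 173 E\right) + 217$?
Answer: $\frac{57453332}{4507} \approx 12748.0$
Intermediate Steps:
$v{\left(E \right)} = 217 + E^{2} + 173 E$
$o = -12733$
$p = -12737$ ($p = -4 - 12733 = -12737$)
$m = \frac{47673}{4507}$ ($m = \frac{47673}{217 + \left(-195\right)^{2} + 173 \left(-195\right)} = \frac{47673}{217 + 38025 - 33735} = \frac{47673}{4507} \approx 10.578$)
$m - p = \frac{47673}{4507} - -12737 = \frac{47673}{4507} + 12737 = \frac{57453332}{4507}$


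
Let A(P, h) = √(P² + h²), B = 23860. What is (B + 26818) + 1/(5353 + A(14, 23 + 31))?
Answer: 1452000570319/28651497 - 2*√778/28651497 ≈ 50678.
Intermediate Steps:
(B + 26818) + 1/(5353 + A(14, 23 + 31)) = (23860 + 26818) + 1/(5353 + √(14² + (23 + 31)²)) = 50678 + 1/(5353 + √(196 + 54²)) = 50678 + 1/(5353 + √(196 + 2916)) = 50678 + 1/(5353 + √3112) = 50678 + 1/(5353 + 2*√778)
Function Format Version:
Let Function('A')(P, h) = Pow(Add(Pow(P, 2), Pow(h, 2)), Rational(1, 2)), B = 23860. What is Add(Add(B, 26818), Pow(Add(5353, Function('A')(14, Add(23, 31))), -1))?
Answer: Add(Rational(1452000570319, 28651497), Mul(Rational(-2, 28651497), Pow(778, Rational(1, 2)))) ≈ 50678.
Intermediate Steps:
Add(Add(B, 26818), Pow(Add(5353, Function('A')(14, Add(23, 31))), -1)) = Add(Add(23860, 26818), Pow(Add(5353, Pow(Add(Pow(14, 2), Pow(Add(23, 31), 2)), Rational(1, 2))), -1)) = Add(50678, Pow(Add(5353, Pow(Add(196, Pow(54, 2)), Rational(1, 2))), -1)) = Add(50678, Pow(Add(5353, Pow(Add(196, 2916), Rational(1, 2))), -1)) = Add(50678, Pow(Add(5353, Pow(3112, Rational(1, 2))), -1)) = Add(50678, Pow(Add(5353, Mul(2, Pow(778, Rational(1, 2)))), -1))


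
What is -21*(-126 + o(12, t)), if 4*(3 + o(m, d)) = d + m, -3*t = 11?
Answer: 10661/4 ≈ 2665.3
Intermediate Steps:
t = -11/3 (t = -1/3*11 = -11/3 ≈ -3.6667)
o(m, d) = -3 + d/4 + m/4 (o(m, d) = -3 + (d + m)/4 = -3 + (d/4 + m/4) = -3 + d/4 + m/4)
-21*(-126 + o(12, t)) = -21*(-126 + (-3 + (1/4)*(-11/3) + (1/4)*12)) = -21*(-126 + (-3 - 11/12 + 3)) = -21*(-126 - 11/12) = -21*(-1523/12) = 10661/4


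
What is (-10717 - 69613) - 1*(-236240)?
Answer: 155910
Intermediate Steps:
(-10717 - 69613) - 1*(-236240) = -80330 + 236240 = 155910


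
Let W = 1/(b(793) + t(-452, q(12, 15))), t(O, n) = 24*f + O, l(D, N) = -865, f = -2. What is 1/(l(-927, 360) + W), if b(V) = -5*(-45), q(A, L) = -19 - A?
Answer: -275/237876 ≈ -0.0011561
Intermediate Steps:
b(V) = 225
t(O, n) = -48 + O (t(O, n) = 24*(-2) + O = -48 + O)
W = -1/275 (W = 1/(225 + (-48 - 452)) = 1/(225 - 500) = 1/(-275) = -1/275 ≈ -0.0036364)
1/(l(-927, 360) + W) = 1/(-865 - 1/275) = 1/(-237876/275) = -275/237876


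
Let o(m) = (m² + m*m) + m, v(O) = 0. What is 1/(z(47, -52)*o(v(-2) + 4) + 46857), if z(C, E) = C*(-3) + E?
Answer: 1/39909 ≈ 2.5057e-5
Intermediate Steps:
z(C, E) = E - 3*C (z(C, E) = -3*C + E = E - 3*C)
o(m) = m + 2*m² (o(m) = (m² + m²) + m = 2*m² + m = m + 2*m²)
1/(z(47, -52)*o(v(-2) + 4) + 46857) = 1/((-52 - 3*47)*((0 + 4)*(1 + 2*(0 + 4))) + 46857) = 1/((-52 - 141)*(4*(1 + 2*4)) + 46857) = 1/(-772*(1 + 8) + 46857) = 1/(-772*9 + 46857) = 1/(-193*36 + 46857) = 1/(-6948 + 46857) = 1/39909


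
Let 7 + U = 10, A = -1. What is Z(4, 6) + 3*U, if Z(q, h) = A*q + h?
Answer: 11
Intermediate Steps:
U = 3 (U = -7 + 10 = 3)
Z(q, h) = h - q (Z(q, h) = -q + h = h - q)
Z(4, 6) + 3*U = (6 - 1*4) + 3*3 = (6 - 4) + 9 = 2 + 9 = 11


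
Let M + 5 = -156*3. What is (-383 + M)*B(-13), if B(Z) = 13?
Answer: -11128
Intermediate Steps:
M = -473 (M = -5 - 156*3 = -5 - 468 = -473)
(-383 + M)*B(-13) = (-383 - 473)*13 = -856*13 = -11128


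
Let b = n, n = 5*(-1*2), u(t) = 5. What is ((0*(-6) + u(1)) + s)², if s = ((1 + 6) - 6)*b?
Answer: 25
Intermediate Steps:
n = -10 (n = 5*(-2) = -10)
b = -10
s = -10 (s = ((1 + 6) - 6)*(-10) = (7 - 6)*(-10) = 1*(-10) = -10)
((0*(-6) + u(1)) + s)² = ((0*(-6) + 5) - 10)² = ((0 + 5) - 10)² = (5 - 10)² = (-5)² = 25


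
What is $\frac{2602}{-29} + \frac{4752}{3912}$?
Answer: $- \frac{418384}{4727} \approx -88.509$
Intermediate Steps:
$\frac{2602}{-29} + \frac{4752}{3912} = 2602 \left(- \frac{1}{29}\right) + 4752 \cdot \frac{1}{3912} = - \frac{2602}{29} + \frac{198}{163} = - \frac{418384}{4727}$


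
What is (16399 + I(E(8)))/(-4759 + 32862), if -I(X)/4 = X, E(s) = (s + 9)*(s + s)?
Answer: 15311/28103 ≈ 0.54482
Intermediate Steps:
E(s) = 2*s*(9 + s) (E(s) = (9 + s)*(2*s) = 2*s*(9 + s))
I(X) = -4*X
(16399 + I(E(8)))/(-4759 + 32862) = (16399 - 8*8*(9 + 8))/(-4759 + 32862) = (16399 - 8*8*17)/28103 = (16399 - 4*272)*(1/28103) = (16399 - 1088)*(1/28103) = 15311*(1/28103) = 15311/28103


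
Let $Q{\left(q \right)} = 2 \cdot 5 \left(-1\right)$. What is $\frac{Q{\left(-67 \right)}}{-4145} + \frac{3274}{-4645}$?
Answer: $- \frac{2704856}{3850705} \approx -0.70243$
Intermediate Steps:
$Q{\left(q \right)} = -10$ ($Q{\left(q \right)} = 10 \left(-1\right) = -10$)
$\frac{Q{\left(-67 \right)}}{-4145} + \frac{3274}{-4645} = - \frac{10}{-4145} + \frac{3274}{-4645} = \left(-10\right) \left(- \frac{1}{4145}\right) + 3274 \left(- \frac{1}{4645}\right) = \frac{2}{829} - \frac{3274}{4645} = - \frac{2704856}{3850705}$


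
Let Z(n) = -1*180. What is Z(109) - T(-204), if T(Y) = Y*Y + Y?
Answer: -41592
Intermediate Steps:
T(Y) = Y + Y² (T(Y) = Y² + Y = Y + Y²)
Z(n) = -180
Z(109) - T(-204) = -180 - (-204)*(1 - 204) = -180 - (-204)*(-203) = -180 - 1*41412 = -180 - 41412 = -41592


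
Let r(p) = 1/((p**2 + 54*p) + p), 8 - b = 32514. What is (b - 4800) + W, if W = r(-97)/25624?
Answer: -3894454517855/104392176 ≈ -37306.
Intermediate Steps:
b = -32506 (b = 8 - 1*32514 = 8 - 32514 = -32506)
r(p) = 1/(p**2 + 55*p)
W = 1/104392176 (W = (1/((-97)*(55 - 97)))/25624 = -1/97/(-42)*(1/25624) = -1/97*(-1/42)*(1/25624) = (1/4074)*(1/25624) = 1/104392176 ≈ 9.5793e-9)
(b - 4800) + W = (-32506 - 4800) + 1/104392176 = -37306 + 1/104392176 = -3894454517855/104392176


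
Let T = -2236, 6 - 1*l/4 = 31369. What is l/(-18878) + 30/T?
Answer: 69986083/10552802 ≈ 6.6320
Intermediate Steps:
l = -125452 (l = 24 - 4*31369 = 24 - 125476 = -125452)
l/(-18878) + 30/T = -125452/(-18878) + 30/(-2236) = -125452*(-1/18878) + 30*(-1/2236) = 62726/9439 - 15/1118 = 69986083/10552802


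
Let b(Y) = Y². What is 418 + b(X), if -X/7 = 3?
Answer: 859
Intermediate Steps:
X = -21 (X = -7*3 = -21)
418 + b(X) = 418 + (-21)² = 418 + 441 = 859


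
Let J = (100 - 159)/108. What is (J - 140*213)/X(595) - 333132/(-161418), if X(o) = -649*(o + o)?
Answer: 4717705461517/2243965240440 ≈ 2.1024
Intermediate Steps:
J = -59/108 (J = -59*1/108 = -59/108 ≈ -0.54630)
X(o) = -1298*o
(J - 140*213)/X(595) - 333132/(-161418) = (-59/108 - 140*213)/((-1298*595)) - 333132/(-161418) = (-59/108 - 29820)/(-772310) - 333132*(-1/161418) = -3220619/108*(-1/772310) + 55522/26903 = 3220619/83409480 + 55522/26903 = 4717705461517/2243965240440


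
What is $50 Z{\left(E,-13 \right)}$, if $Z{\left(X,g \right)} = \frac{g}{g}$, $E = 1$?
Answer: $50$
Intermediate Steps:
$Z{\left(X,g \right)} = 1$
$50 Z{\left(E,-13 \right)} = 50 \cdot 1 = 50$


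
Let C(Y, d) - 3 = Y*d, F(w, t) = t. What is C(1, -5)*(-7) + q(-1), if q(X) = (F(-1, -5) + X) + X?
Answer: 7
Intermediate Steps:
C(Y, d) = 3 + Y*d
q(X) = -5 + 2*X (q(X) = (-5 + X) + X = -5 + 2*X)
C(1, -5)*(-7) + q(-1) = (3 + 1*(-5))*(-7) + (-5 + 2*(-1)) = (3 - 5)*(-7) + (-5 - 2) = -2*(-7) - 7 = 14 - 7 = 7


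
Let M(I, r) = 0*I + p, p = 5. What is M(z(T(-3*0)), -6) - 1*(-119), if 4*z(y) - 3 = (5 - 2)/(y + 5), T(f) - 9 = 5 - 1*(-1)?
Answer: 124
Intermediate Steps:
T(f) = 15 (T(f) = 9 + (5 - 1*(-1)) = 9 + (5 + 1) = 9 + 6 = 15)
z(y) = ¾ + 3/(4*(5 + y)) (z(y) = ¾ + ((5 - 2)/(y + 5))/4 = ¾ + (3/(5 + y))/4 = ¾ + 3/(4*(5 + y)))
M(I, r) = 5 (M(I, r) = 0*I + 5 = 0 + 5 = 5)
M(z(T(-3*0)), -6) - 1*(-119) = 5 - 1*(-119) = 5 + 119 = 124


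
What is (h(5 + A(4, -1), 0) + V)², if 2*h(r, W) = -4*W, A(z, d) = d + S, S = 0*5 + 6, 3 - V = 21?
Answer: 324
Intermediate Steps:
V = -18 (V = 3 - 1*21 = 3 - 21 = -18)
S = 6 (S = 0 + 6 = 6)
A(z, d) = 6 + d (A(z, d) = d + 6 = 6 + d)
h(r, W) = -2*W (h(r, W) = (-4*W)/2 = -2*W)
(h(5 + A(4, -1), 0) + V)² = (-2*0 - 18)² = (0 - 18)² = (-18)² = 324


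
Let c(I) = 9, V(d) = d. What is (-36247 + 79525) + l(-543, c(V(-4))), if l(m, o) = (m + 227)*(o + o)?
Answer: 37590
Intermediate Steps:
l(m, o) = 2*o*(227 + m) (l(m, o) = (227 + m)*(2*o) = 2*o*(227 + m))
(-36247 + 79525) + l(-543, c(V(-4))) = (-36247 + 79525) + 2*9*(227 - 543) = 43278 + 2*9*(-316) = 43278 - 5688 = 37590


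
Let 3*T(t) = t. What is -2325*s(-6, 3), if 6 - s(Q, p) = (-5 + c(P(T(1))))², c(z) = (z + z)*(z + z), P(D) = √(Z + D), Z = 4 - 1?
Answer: 442525/3 ≈ 1.4751e+5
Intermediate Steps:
Z = 3
T(t) = t/3
P(D) = √(3 + D)
c(z) = 4*z² (c(z) = (2*z)*(2*z) = 4*z²)
s(Q, p) = -571/9 (s(Q, p) = 6 - (-5 + 4*(√(3 + (⅓)*1))²)² = 6 - (-5 + 4*(√(3 + ⅓))²)² = 6 - (-5 + 4*(√(10/3))²)² = 6 - (-5 + 4*(√30/3)²)² = 6 - (-5 + 4*(10/3))² = 6 - (-5 + 40/3)² = 6 - (25/3)² = 6 - 1*625/9 = 6 - 625/9 = -571/9)
-2325*s(-6, 3) = -2325*(-571/9) = 442525/3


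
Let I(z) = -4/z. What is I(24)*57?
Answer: -19/2 ≈ -9.5000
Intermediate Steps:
I(24)*57 = -4/24*57 = -4*1/24*57 = -⅙*57 = -19/2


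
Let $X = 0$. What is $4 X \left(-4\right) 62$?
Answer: $0$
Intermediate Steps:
$4 X \left(-4\right) 62 = 4 \cdot 0 \left(-4\right) 62 = 0 \left(-4\right) 62 = 0 \cdot 62 = 0$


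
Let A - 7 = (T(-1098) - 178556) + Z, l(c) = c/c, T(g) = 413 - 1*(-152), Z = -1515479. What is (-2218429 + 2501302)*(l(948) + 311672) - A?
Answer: 88165569992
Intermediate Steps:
T(g) = 565 (T(g) = 413 + 152 = 565)
l(c) = 1
A = -1693463 (A = 7 + ((565 - 178556) - 1515479) = 7 + (-177991 - 1515479) = 7 - 1693470 = -1693463)
(-2218429 + 2501302)*(l(948) + 311672) - A = (-2218429 + 2501302)*(1 + 311672) - 1*(-1693463) = 282873*311673 + 1693463 = 88163876529 + 1693463 = 88165569992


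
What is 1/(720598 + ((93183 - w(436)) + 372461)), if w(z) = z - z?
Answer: 1/1186242 ≈ 8.4300e-7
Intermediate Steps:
w(z) = 0
1/(720598 + ((93183 - w(436)) + 372461)) = 1/(720598 + ((93183 - 1*0) + 372461)) = 1/(720598 + ((93183 + 0) + 372461)) = 1/(720598 + (93183 + 372461)) = 1/(720598 + 465644) = 1/1186242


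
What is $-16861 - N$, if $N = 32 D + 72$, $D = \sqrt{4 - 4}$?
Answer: $-16933$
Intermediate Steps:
$D = 0$ ($D = \sqrt{0} = 0$)
$N = 72$ ($N = 32 \cdot 0 + 72 = 0 + 72 = 72$)
$-16861 - N = -16861 - 72 = -16933$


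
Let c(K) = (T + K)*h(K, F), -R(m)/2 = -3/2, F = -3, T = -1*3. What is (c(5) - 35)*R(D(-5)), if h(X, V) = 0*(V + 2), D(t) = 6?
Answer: -105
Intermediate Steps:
T = -3
h(X, V) = 0 (h(X, V) = 0*(2 + V) = 0)
R(m) = 3 (R(m) = -(-6)/2 = -2*(-3/2) = 3)
c(K) = 0 (c(K) = (-3 + K)*0 = 0)
(c(5) - 35)*R(D(-5)) = (0 - 35)*3 = -35*3 = -105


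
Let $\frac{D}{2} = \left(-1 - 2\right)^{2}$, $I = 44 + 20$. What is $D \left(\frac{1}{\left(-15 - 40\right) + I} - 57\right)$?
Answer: $-1024$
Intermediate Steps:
$I = 64$
$D = 18$ ($D = 2 \left(-1 - 2\right)^{2} = 2 \left(-3\right)^{2} = 2 \cdot 9 = 18$)
$D \left(\frac{1}{\left(-15 - 40\right) + I} - 57\right) = 18 \left(\frac{1}{\left(-15 - 40\right) + 64} - 57\right) = 18 \left(\frac{1}{-55 + 64} - 57\right) = 18 \left(\frac{1}{9} - 57\right) = 18 \left(- \frac{512}{9}\right) = -1024$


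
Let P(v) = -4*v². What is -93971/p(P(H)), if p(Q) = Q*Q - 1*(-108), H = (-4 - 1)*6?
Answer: -93971/12960108 ≈ -0.0072508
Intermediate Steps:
H = -30 (H = -5*6 = -30)
p(Q) = 108 + Q² (p(Q) = Q² + 108 = 108 + Q²)
-93971/p(P(H)) = -93971/(108 + (-4*(-30)²)²) = -93971/(108 + (-4*900)²) = -93971/(108 + (-3600)²) = -93971/(108 + 12960000) = -93971/12960108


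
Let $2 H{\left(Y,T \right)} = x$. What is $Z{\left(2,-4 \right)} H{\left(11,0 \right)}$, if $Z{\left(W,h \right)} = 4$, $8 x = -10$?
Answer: $- \frac{5}{2} \approx -2.5$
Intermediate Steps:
$x = - \frac{5}{4}$ ($x = \frac{1}{8} \left(-10\right) = - \frac{5}{4} \approx -1.25$)
$H{\left(Y,T \right)} = - \frac{5}{8}$ ($H{\left(Y,T \right)} = \frac{1}{2} \left(- \frac{5}{4}\right) = - \frac{5}{8}$)
$Z{\left(2,-4 \right)} H{\left(11,0 \right)} = 4 \left(- \frac{5}{8}\right) = - \frac{5}{2}$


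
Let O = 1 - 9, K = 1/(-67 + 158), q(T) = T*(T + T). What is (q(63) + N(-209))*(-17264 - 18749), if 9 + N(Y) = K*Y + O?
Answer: -25951039826/91 ≈ -2.8518e+8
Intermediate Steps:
q(T) = 2*T² (q(T) = T*(2*T) = 2*T²)
K = 1/91 ≈ 0.010989
O = -8
N(Y) = -17 + Y/91 (N(Y) = -9 + (Y/91 - 8) = -9 + (-8 + Y/91) = -17 + Y/91)
(q(63) + N(-209))*(-17264 - 18749) = (2*63² + (-17 + (1/91)*(-209)))*(-17264 - 18749) = (2*3969 + (-17 - 209/91))*(-36013) = (7938 - 1756/91)*(-36013) = (720602/91)*(-36013) = -25951039826/91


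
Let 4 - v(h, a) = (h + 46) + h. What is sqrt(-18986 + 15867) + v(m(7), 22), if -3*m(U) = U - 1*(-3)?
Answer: -106/3 + I*sqrt(3119) ≈ -35.333 + 55.848*I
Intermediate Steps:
m(U) = -1 - U/3 (m(U) = -(U - 1*(-3))/3 = -(U + 3)/3 = -(3 + U)/3 = -1 - U/3)
v(h, a) = -42 - 2*h (v(h, a) = 4 - ((h + 46) + h) = 4 - ((46 + h) + h) = 4 - (46 + 2*h) = 4 + (-46 - 2*h) = -42 - 2*h)
sqrt(-18986 + 15867) + v(m(7), 22) = sqrt(-18986 + 15867) + (-42 - 2*(-1 - 1/3*7)) = sqrt(-3119) + (-42 - 2*(-1 - 7/3)) = I*sqrt(3119) + (-42 - 2*(-10/3)) = I*sqrt(3119) + (-42 + 20/3) = I*sqrt(3119) - 106/3 = -106/3 + I*sqrt(3119)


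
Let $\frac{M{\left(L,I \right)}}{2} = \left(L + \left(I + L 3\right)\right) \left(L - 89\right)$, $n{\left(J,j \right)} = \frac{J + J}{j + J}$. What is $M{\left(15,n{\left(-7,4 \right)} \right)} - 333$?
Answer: $- \frac{29711}{3} \approx -9903.7$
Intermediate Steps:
$n{\left(J,j \right)} = \frac{2 J}{J + j}$
$M{\left(L,I \right)} = 2 \left(-89 + L\right) \left(I + 4 L\right)$ ($M{\left(L,I \right)} = 2 \left(L + \left(I + L 3\right)\right) \left(L - 89\right) = 2 \left(L + \left(I + 3 L\right)\right) \left(-89 + L\right) = 2 \left(I + 4 L\right) \left(-89 + L\right) = 2 \left(-89 + L\right) \left(I + 4 L\right)$)
$M{\left(15,n{\left(-7,4 \right)} \right)} - 333 = \left(\left(-712\right) 15 - 178 \cdot 2 \left(-7\right) \frac{1}{-7 + 4} + 8 \cdot 15^{2} + 2 \cdot 2 \left(-7\right) \frac{1}{-7 + 4} \cdot 15\right) - 333 = \left(-10680 - 178 \cdot 2 \left(-7\right) \frac{1}{-3} + 8 \cdot 225 + 2 \cdot 2 \left(-7\right) \frac{1}{-3} \cdot 15\right) - 333 = \left(-10680 - 178 \cdot 2 \left(-7\right) \left(- \frac{1}{3}\right) + 1800 + 2 \cdot 2 \left(-7\right) \left(- \frac{1}{3}\right) 15\right) - 333 = \left(-10680 - \frac{2492}{3} + 1800 + 2 \cdot \frac{14}{3} \cdot 15\right) - 333 = \left(-10680 - \frac{2492}{3} + 1800 + 140\right) - 333 = - \frac{28712}{3} - 333 = - \frac{29711}{3}$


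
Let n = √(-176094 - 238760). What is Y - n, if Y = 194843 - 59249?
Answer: 135594 - I*√414854 ≈ 1.3559e+5 - 644.09*I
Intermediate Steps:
Y = 135594
n = I*√414854 (n = √(-414854) = I*√414854 ≈ 644.09*I)
Y - n = 135594 - I*√414854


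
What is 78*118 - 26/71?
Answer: 653458/71 ≈ 9203.6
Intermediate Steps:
78*118 - 26/71 = 9204 - 26*1/71 = 9204 - 26/71 = 653458/71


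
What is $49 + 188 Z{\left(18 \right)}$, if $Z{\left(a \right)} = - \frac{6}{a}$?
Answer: $- \frac{41}{3} \approx -13.667$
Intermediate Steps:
$49 + 188 Z{\left(18 \right)} = 49 + 188 \left(- \frac{6}{18}\right) = 49 + 188 \left(\left(-6\right) \frac{1}{18}\right) = 49 + 188 \left(- \frac{1}{3}\right) = 49 - \frac{188}{3} = - \frac{41}{3}$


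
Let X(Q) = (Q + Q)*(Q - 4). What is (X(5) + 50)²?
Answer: 3600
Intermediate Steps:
X(Q) = 2*Q*(-4 + Q) (X(Q) = (2*Q)*(-4 + Q) = 2*Q*(-4 + Q))
(X(5) + 50)² = (2*5*(-4 + 5) + 50)² = (2*5*1 + 50)² = (10 + 50)² = 60² = 3600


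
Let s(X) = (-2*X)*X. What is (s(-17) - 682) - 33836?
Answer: -35096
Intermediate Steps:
s(X) = -2*X²
(s(-17) - 682) - 33836 = (-2*(-17)² - 682) - 33836 = (-2*289 - 682) - 33836 = (-578 - 682) - 33836 = -1260 - 33836 = -35096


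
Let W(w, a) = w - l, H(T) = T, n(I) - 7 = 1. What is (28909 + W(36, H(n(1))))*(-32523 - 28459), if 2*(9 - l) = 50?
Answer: -1766099702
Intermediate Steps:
l = -16 (l = 9 - ½*50 = 9 - 25 = -16)
n(I) = 8 (n(I) = 7 + 1 = 8)
W(w, a) = 16 + w (W(w, a) = w - 1*(-16) = w + 16 = 16 + w)
(28909 + W(36, H(n(1))))*(-32523 - 28459) = (28909 + (16 + 36))*(-32523 - 28459) = (28909 + 52)*(-60982) = 28961*(-60982) = -1766099702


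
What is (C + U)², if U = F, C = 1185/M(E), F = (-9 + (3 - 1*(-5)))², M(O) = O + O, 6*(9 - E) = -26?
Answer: 528529/256 ≈ 2064.6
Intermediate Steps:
E = 40/3 (E = 9 - ⅙*(-26) = 9 + 13/3 = 40/3 ≈ 13.333)
M(O) = 2*O
F = 1 (F = (-9 + (3 + 5))² = (-9 + 8)² = (-1)² = 1)
C = 711/16 (C = 1185/((2*(40/3))) = 1185/(80/3) = 1185*(3/80) = 711/16 ≈ 44.438)
U = 1
(C + U)² = (711/16 + 1)² = (727/16)² = 528529/256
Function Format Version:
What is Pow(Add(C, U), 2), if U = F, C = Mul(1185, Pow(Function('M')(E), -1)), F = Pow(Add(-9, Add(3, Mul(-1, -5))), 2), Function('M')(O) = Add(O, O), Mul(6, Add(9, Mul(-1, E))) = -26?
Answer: Rational(528529, 256) ≈ 2064.6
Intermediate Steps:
E = Rational(40, 3) (E = Add(9, Mul(Rational(-1, 6), -26)) = Add(9, Rational(13, 3)) = Rational(40, 3) ≈ 13.333)
Function('M')(O) = Mul(2, O)
F = 1 (F = Pow(Add(-9, Add(3, 5)), 2) = Pow(Add(-9, 8), 2) = Pow(-1, 2) = 1)
C = Rational(711, 16) (C = Mul(1185, Pow(Mul(2, Rational(40, 3)), -1)) = Mul(1185, Pow(Rational(80, 3), -1)) = Mul(1185, Rational(3, 80)) = Rational(711, 16) ≈ 44.438)
U = 1
Pow(Add(C, U), 2) = Pow(Add(Rational(711, 16), 1), 2) = Pow(Rational(727, 16), 2) = Rational(528529, 256)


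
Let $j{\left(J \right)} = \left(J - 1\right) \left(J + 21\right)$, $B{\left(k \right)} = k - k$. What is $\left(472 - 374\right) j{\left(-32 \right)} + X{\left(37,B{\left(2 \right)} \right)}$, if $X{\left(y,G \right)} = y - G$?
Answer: $35611$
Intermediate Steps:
$B{\left(k \right)} = 0$
$j{\left(J \right)} = \left(-1 + J\right) \left(21 + J\right)$
$\left(472 - 374\right) j{\left(-32 \right)} + X{\left(37,B{\left(2 \right)} \right)} = \left(472 - 374\right) \left(-21 + \left(-32\right)^{2} + 20 \left(-32\right)\right) + \left(37 - 0\right) = 98 \left(-21 + 1024 - 640\right) + \left(37 + 0\right) = 98 \cdot 363 + 37 = 35574 + 37 = 35611$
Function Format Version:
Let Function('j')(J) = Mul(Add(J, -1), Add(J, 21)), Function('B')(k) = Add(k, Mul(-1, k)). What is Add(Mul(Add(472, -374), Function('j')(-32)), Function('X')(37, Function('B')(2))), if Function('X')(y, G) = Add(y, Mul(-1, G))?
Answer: 35611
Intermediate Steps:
Function('B')(k) = 0
Function('j')(J) = Mul(Add(-1, J), Add(21, J))
Add(Mul(Add(472, -374), Function('j')(-32)), Function('X')(37, Function('B')(2))) = Add(Mul(Add(472, -374), Add(-21, Pow(-32, 2), Mul(20, -32))), Add(37, Mul(-1, 0))) = Add(Mul(98, Add(-21, 1024, -640)), Add(37, 0)) = Add(Mul(98, 363), 37) = Add(35574, 37) = 35611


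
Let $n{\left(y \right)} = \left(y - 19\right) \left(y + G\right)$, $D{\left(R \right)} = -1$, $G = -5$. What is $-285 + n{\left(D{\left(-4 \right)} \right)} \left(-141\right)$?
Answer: $-17205$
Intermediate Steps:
$n{\left(y \right)} = \left(-19 + y\right) \left(-5 + y\right)$ ($n{\left(y \right)} = \left(y - 19\right) \left(y - 5\right) = \left(-19 + y\right) \left(-5 + y\right)$)
$-285 + n{\left(D{\left(-4 \right)} \right)} \left(-141\right) = -285 + \left(95 + \left(-1\right)^{2} - -24\right) \left(-141\right) = -285 + \left(95 + 1 + 24\right) \left(-141\right) = -285 + 120 \left(-141\right) = -285 - 16920 = -17205$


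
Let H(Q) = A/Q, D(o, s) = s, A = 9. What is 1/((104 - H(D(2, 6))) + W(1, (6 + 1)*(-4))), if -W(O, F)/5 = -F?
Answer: -2/75 ≈ -0.026667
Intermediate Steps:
H(Q) = 9/Q
W(O, F) = 5*F (W(O, F) = -(-5)*F = 5*F)
1/((104 - H(D(2, 6))) + W(1, (6 + 1)*(-4))) = 1/((104 - 9/6) + 5*((6 + 1)*(-4))) = 1/((104 - 9/6) + 5*(7*(-4))) = 1/((104 - 1*3/2) + 5*(-28)) = 1/((104 - 3/2) - 140) = 1/(205/2 - 140) = 1/(-75/2) = -2/75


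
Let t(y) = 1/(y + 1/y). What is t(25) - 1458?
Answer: -912683/626 ≈ -1458.0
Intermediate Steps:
t(25) - 1458 = 25/(1 + 25**2) - 1458 = 25/(1 + 625) - 1458 = 25/626 - 1458 = -912683/626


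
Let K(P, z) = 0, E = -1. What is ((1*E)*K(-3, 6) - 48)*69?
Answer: -3312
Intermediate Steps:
((1*E)*K(-3, 6) - 48)*69 = ((1*(-1))*0 - 48)*69 = (-1*0 - 48)*69 = (0 - 48)*69 = -48*69 = -3312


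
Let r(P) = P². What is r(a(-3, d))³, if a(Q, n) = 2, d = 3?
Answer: 64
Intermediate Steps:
r(a(-3, d))³ = (2²)³ = 4³ = 64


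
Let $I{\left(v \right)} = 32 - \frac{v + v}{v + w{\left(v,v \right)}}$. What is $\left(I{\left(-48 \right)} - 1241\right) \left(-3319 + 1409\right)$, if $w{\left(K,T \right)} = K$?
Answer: $2311100$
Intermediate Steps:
$I{\left(v \right)} = 31$ ($I{\left(v \right)} = 32 - \frac{v + v}{v + v} = 32 - \frac{2 v}{2 v} = 32 - 2 v \frac{1}{2 v} = 32 - 1 = 31$)
$\left(I{\left(-48 \right)} - 1241\right) \left(-3319 + 1409\right) = \left(31 - 1241\right) \left(-3319 + 1409\right) = \left(-1210\right) \left(-1910\right) = 2311100$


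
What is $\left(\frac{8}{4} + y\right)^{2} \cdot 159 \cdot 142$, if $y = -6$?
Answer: $361248$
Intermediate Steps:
$\left(\frac{8}{4} + y\right)^{2} \cdot 159 \cdot 142 = \left(\frac{8}{4} - 6\right)^{2} \cdot 159 \cdot 142 = \left(8 \cdot \frac{1}{4} - 6\right)^{2} \cdot 159 \cdot 142 = \left(2 - 6\right)^{2} \cdot 159 \cdot 142 = \left(-4\right)^{2} \cdot 159 \cdot 142 = 16 \cdot 159 \cdot 142 = 2544 \cdot 142 = 361248$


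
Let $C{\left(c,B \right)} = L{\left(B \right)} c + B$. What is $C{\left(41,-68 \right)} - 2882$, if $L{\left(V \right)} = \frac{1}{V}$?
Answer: $- \frac{200641}{68} \approx -2950.6$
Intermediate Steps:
$C{\left(c,B \right)} = B + \frac{c}{B}$ ($C{\left(c,B \right)} = \frac{c}{B} + B = B + \frac{c}{B}$)
$C{\left(41,-68 \right)} - 2882 = \left(-68 + \frac{41}{-68}\right) - 2882 = \left(-68 + 41 \left(- \frac{1}{68}\right)\right) - 2882 = \left(-68 - \frac{41}{68}\right) - 2882 = - \frac{4665}{68} - 2882 = - \frac{200641}{68}$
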